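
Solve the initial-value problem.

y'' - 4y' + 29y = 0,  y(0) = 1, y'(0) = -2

General solution: y = e^(2x)(C₁cos(5x) + C₂sin(5x))
Complex roots r = 2 ± 5i
Applying ICs: C₁ = 1, C₂ = -4/5
Particular solution: y = e^(2x)(cos(5x) - (4/5)sin(5x))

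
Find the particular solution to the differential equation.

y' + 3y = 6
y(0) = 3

General solution: y = 2 + Ce^(-3x)
Applying y(0) = 3: C = 3 - 2 = 1
Particular solution: y = 2 + e^(-3x)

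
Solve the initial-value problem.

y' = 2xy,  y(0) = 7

General solution: y = Ce^(x²)
Applying IC y(0) = 7:
Particular solution: y = 7e^(x²)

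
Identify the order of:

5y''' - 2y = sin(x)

The order is 3 (highest derivative is of order 3).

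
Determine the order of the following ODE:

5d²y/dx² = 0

The order is 2 (highest derivative is of order 2).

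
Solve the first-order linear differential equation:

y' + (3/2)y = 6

Using integrating factor method:

General solution: y = 4 + Ce^(-3x/2)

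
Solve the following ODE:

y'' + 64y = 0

Characteristic equation: r² + 64 = 0
Roots: r = ±8i (complex conjugates)
General solution: y = C₁cos(8x) + C₂sin(8x)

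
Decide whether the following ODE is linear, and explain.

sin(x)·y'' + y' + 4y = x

Linear (y and its derivatives appear to the first power only, no products of y terms)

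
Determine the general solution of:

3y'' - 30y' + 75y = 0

Characteristic equation: 3r² - 30r + 75 = 0
Divide by 3: r² - 10r + 25 = 0
Factored: (r - 5)² = 0
Repeated root: r = 5
General solution: y = (C₁ + C₂x)e^(5x)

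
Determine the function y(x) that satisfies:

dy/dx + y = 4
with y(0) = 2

General solution: y = 4 + Ce^(-x)
Applying y(0) = 2: C = 2 - 4 = -2
Particular solution: y = 4 - 2e^(-x)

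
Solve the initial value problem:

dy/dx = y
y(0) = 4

General solution: y = Ce^x
Applying IC y(0) = 4:
Particular solution: y = 4e^x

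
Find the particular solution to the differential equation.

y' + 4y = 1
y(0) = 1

General solution: y = 1/4 + Ce^(-4x)
Applying y(0) = 1: C = 1 - 1/4 = 3/4
Particular solution: y = 1/4 + (3/4)e^(-4x)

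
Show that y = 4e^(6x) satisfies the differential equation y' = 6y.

Verification:
y = 4e^(6x)
y' = 24e^(6x)
6y = 24e^(6x)
y' = 6y ✓

Yes, it is a solution.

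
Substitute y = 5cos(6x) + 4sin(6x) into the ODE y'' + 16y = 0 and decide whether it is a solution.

Verification:
y'' = -180cos(6x) - 144sin(6x)
y'' + 16y ≠ 0 (frequency mismatch: got 36 instead of 16)

No, it is not a solution.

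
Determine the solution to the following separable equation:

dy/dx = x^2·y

Separating variables and integrating:
ln|y| = x^3/3 + C

General solution: y = Ce^(x^3/3)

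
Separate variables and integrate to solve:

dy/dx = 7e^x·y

Separating variables and integrating:
ln|y| = 7e^x + C

General solution: y = Ce^(7e^x)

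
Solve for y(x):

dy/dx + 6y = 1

Using integrating factor method:

General solution: y = 1/6 + Ce^(-6x)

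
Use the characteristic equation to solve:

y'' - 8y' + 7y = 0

Characteristic equation: r² - 8r + 7 = 0
Roots: r = 1, 7 (distinct real)
General solution: y = C₁e^x + C₂e^(7x)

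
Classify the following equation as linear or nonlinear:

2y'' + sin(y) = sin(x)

Nonlinear (sin(y) is nonlinear in y)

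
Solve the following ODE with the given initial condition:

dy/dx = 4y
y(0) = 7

General solution: y = Ce^(4x)
Applying IC y(0) = 7:
Particular solution: y = 7e^(4x)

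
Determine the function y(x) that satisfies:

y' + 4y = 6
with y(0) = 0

General solution: y = 3/2 + Ce^(-4x)
Applying y(0) = 0: C = 0 - 3/2 = -3/2
Particular solution: y = 3/2 - (3/2)e^(-4x)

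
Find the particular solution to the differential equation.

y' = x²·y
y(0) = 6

General solution: y = Ce^(x³/3)
Applying IC y(0) = 6:
Particular solution: y = 6e^(x³/3)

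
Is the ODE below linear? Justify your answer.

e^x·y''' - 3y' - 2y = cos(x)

Yes. Linear (y and its derivatives appear to the first power only, no products of y terms)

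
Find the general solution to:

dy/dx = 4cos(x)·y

Separating variables and integrating:
ln|y| = 4sin(x) + C

General solution: y = Ce^(4sin(x))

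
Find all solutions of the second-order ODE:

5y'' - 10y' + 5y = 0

Characteristic equation: 5r² - 10r + 5 = 0
Divide by 5: r² - 2r + 1 = 0
Factored: (r - 1)² = 0
Repeated root: r = 1
General solution: y = (C₁ + C₂x)e^x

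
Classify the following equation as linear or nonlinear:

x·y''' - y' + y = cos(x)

Linear (y and its derivatives appear to the first power only, no products of y terms)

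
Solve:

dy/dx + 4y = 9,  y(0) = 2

General solution: y = 9/4 + Ce^(-4x)
Applying y(0) = 2: C = 2 - 9/4 = -1/4
Particular solution: y = 9/4 - (1/4)e^(-4x)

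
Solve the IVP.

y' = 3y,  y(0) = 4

General solution: y = Ce^(3x)
Applying IC y(0) = 4:
Particular solution: y = 4e^(3x)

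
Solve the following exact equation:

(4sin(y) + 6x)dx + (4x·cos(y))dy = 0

Verify exactness: ∂M/∂y = ∂N/∂x ✓
Find F(x,y) such that ∂F/∂x = M, ∂F/∂y = N
Solution: 4x·sin(y) + 3x² = C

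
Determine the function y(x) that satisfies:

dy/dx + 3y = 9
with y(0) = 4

General solution: y = 3 + Ce^(-3x)
Applying y(0) = 4: C = 4 - 3 = 1
Particular solution: y = 3 + e^(-3x)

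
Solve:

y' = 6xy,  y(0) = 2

General solution: y = Ce^(3x²)
Applying IC y(0) = 2:
Particular solution: y = 2e^(3x²)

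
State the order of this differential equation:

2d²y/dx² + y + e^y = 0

The order is 2 (highest derivative is of order 2).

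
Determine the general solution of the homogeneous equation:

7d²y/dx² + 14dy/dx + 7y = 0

Characteristic equation: 7r² + 14r + 7 = 0
Divide by 7: r² + 2r + 1 = 0
Factored: (r + 1)² = 0
Repeated root: r = -1
General solution: y = (C₁ + C₂x)e^(-x)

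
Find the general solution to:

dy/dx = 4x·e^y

Separating variables and integrating:
-e^(-y) = 2x² + C

General solution: y = -ln(C - 2x²)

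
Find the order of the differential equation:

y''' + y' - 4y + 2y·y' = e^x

The order is 3 (highest derivative is of order 3).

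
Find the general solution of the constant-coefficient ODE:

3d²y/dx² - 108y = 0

Characteristic equation: 3r² - 108 = 0
Divide by 3: r² - 36 = 0
Roots: r = 6, -6 (distinct real)
General solution: y = C₁e^(6x) + C₂e^(-6x)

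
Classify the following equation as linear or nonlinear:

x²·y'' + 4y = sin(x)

Linear (y and its derivatives appear to the first power only, no products of y terms)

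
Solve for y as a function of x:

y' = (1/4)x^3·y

Separating variables and integrating:
ln|y| = x^4/16 + C

General solution: y = Ce^(x^4/16)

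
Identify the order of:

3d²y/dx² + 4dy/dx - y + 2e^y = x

The order is 2 (highest derivative is of order 2).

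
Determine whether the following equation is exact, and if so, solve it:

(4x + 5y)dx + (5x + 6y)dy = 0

Verify exactness: ∂M/∂y = ∂N/∂x ✓
Find F(x,y) such that ∂F/∂x = M, ∂F/∂y = N
Solution: 2x² + 5xy + 3y² = C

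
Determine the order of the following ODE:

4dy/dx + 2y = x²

The order is 1 (highest derivative is of order 1).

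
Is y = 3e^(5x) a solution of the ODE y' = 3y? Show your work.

Verification:
y = 3e^(5x)
y' = 15e^(5x)
But 3y = 9e^(5x)
y' ≠ 3y — the derivative does not match

No, it is not a solution.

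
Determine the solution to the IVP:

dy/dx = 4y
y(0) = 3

General solution: y = Ce^(4x)
Applying IC y(0) = 3:
Particular solution: y = 3e^(4x)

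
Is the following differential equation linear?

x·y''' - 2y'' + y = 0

Yes. Linear (y and its derivatives appear to the first power only, no products of y terms)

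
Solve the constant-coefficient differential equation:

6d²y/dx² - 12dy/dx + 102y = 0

Characteristic equation: 6r² - 12r + 102 = 0
Divide by 6: r² - 2r + 17 = 0
Roots: r = 1 ± 4i (complex conjugates)
General solution: y = e^x(C₁cos(4x) + C₂sin(4x))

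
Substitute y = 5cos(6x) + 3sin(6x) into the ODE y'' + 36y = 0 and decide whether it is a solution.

Verification:
y'' = -180cos(6x) - 108sin(6x)
y'' + 36y = 0 ✓

Yes, it is a solution.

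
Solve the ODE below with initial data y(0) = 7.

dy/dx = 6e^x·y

General solution: y = Ce^(6e^x)
Applying IC y(0) = 7:
Particular solution: y = 7e^(6(e^x - 1))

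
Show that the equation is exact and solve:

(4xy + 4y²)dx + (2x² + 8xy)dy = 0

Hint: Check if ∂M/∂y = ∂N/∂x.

Verify exactness: ∂M/∂y = ∂N/∂x ✓
Find F(x,y) such that ∂F/∂x = M, ∂F/∂y = N
Solution: 2x²y + 4xy² = C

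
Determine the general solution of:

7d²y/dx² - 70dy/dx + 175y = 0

Characteristic equation: 7r² - 70r + 175 = 0
Divide by 7: r² - 10r + 25 = 0
Factored: (r - 5)² = 0
Repeated root: r = 5
General solution: y = (C₁ + C₂x)e^(5x)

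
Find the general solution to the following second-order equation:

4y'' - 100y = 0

Characteristic equation: 4r² - 100 = 0
Divide by 4: r² - 25 = 0
Roots: r = 5, -5 (distinct real)
General solution: y = C₁e^(5x) + C₂e^(-5x)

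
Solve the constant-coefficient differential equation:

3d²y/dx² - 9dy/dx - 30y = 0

Characteristic equation: 3r² - 9r - 30 = 0
Divide by 3: r² - 3r - 10 = 0
Roots: r = 5, -2 (distinct real)
General solution: y = C₁e^(5x) + C₂e^(-2x)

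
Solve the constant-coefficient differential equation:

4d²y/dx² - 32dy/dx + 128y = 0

Characteristic equation: 4r² - 32r + 128 = 0
Divide by 4: r² - 8r + 32 = 0
Roots: r = 4 ± 4i (complex conjugates)
General solution: y = e^(4x)(C₁cos(4x) + C₂sin(4x))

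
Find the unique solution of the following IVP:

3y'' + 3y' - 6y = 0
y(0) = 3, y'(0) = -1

General solution: y = C₁e^x + C₂e^(-2x)
Applying ICs: C₁ = 5/3, C₂ = 4/3
Particular solution: y = (5/3)e^x + (4/3)e^(-2x)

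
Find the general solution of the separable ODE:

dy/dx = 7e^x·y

Separating variables and integrating:
ln|y| = 7e^x + C

General solution: y = Ce^(7e^x)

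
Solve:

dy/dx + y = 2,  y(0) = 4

General solution: y = 2 + Ce^(-x)
Applying y(0) = 4: C = 4 - 2 = 2
Particular solution: y = 2 + 2e^(-x)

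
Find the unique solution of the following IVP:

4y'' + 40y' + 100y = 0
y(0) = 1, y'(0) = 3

General solution: y = (C₁ + C₂x)e^(-5x)
Repeated root r = -5
Applying ICs: C₁ = 1, C₂ = 8
Particular solution: y = (1 + 8x)e^(-5x)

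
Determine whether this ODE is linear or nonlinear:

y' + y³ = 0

Nonlinear (y³ term)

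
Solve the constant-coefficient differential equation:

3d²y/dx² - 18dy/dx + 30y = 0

Characteristic equation: 3r² - 18r + 30 = 0
Divide by 3: r² - 6r + 10 = 0
Roots: r = 3 ± i (complex conjugates)
General solution: y = e^(3x)(C₁cos(x) + C₂sin(x))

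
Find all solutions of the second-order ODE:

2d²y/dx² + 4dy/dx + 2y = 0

Characteristic equation: 2r² + 4r + 2 = 0
Divide by 2: r² + 2r + 1 = 0
Factored: (r + 1)² = 0
Repeated root: r = -1
General solution: y = (C₁ + C₂x)e^(-x)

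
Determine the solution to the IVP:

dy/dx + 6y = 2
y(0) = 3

General solution: y = 1/3 + Ce^(-6x)
Applying y(0) = 3: C = 3 - 1/3 = 8/3
Particular solution: y = 1/3 + (8/3)e^(-6x)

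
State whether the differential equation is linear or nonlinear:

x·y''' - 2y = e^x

Linear (y and its derivatives appear to the first power only, no products of y terms)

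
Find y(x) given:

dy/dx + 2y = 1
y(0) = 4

General solution: y = 1/2 + Ce^(-2x)
Applying y(0) = 4: C = 4 - 1/2 = 7/2
Particular solution: y = 1/2 + (7/2)e^(-2x)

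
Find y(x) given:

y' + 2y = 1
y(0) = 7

General solution: y = 1/2 + Ce^(-2x)
Applying y(0) = 7: C = 7 - 1/2 = 13/2
Particular solution: y = 1/2 + (13/2)e^(-2x)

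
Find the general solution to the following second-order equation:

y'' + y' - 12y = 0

Characteristic equation: r² + r - 12 = 0
Roots: r = 3, -4 (distinct real)
General solution: y = C₁e^(3x) + C₂e^(-4x)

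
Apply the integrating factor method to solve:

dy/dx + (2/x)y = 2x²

Using integrating factor method:

General solution: y = (2/5)x^3 + Cx^(-2)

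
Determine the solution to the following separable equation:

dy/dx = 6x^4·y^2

Separating variables and integrating:
-1/y = 6x^5/5 + C

General solution: y^-1 = (-6/5)x^5 + C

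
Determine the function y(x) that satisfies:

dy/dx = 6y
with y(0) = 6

General solution: y = Ce^(6x)
Applying IC y(0) = 6:
Particular solution: y = 6e^(6x)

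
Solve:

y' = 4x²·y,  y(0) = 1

General solution: y = Ce^(4x³/3)
Applying IC y(0) = 1:
Particular solution: y = e^(4x³/3)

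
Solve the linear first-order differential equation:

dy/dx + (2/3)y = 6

Using integrating factor method:

General solution: y = 9 + Ce^(-2x/3)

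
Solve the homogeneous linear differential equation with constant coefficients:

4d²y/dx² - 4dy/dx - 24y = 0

Characteristic equation: 4r² - 4r - 24 = 0
Divide by 4: r² - r - 6 = 0
Roots: r = 3, -2 (distinct real)
General solution: y = C₁e^(3x) + C₂e^(-2x)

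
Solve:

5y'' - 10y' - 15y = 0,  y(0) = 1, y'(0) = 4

General solution: y = C₁e^(3x) + C₂e^(-x)
Applying ICs: C₁ = 5/4, C₂ = -1/4
Particular solution: y = (5/4)e^(3x) - (1/4)e^(-x)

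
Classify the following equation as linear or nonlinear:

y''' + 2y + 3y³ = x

Nonlinear (y³ term)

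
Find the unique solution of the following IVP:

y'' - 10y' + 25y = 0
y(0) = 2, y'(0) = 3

General solution: y = (C₁ + C₂x)e^(5x)
Repeated root r = 5
Applying ICs: C₁ = 2, C₂ = -7
Particular solution: y = (2 - 7x)e^(5x)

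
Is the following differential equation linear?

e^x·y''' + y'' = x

Yes. Linear (y and its derivatives appear to the first power only, no products of y terms)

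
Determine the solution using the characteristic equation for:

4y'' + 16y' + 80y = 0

Characteristic equation: 4r² + 16r + 80 = 0
Divide by 4: r² + 4r + 20 = 0
Roots: r = -2 ± 4i (complex conjugates)
General solution: y = e^(-2x)(C₁cos(4x) + C₂sin(4x))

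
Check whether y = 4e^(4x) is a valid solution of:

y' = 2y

Verification:
y = 4e^(4x)
y' = 16e^(4x)
But 2y = 8e^(4x)
y' ≠ 2y — the derivative does not match

No, it is not a solution.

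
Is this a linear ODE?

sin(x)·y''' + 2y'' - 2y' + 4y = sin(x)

Yes. Linear (y and its derivatives appear to the first power only, no products of y terms)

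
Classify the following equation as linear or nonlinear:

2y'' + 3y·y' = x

Nonlinear (product y·y')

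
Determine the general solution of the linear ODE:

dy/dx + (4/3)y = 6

Using integrating factor method:

General solution: y = 9/2 + Ce^(-4x/3)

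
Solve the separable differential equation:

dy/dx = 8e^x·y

Separating variables and integrating:
ln|y| = 8e^x + C

General solution: y = Ce^(8e^x)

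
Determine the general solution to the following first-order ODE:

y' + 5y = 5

Using integrating factor method:

General solution: y = 1 + Ce^(-5x)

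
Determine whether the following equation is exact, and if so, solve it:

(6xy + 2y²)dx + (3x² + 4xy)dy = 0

Verify exactness: ∂M/∂y = ∂N/∂x ✓
Find F(x,y) such that ∂F/∂x = M, ∂F/∂y = N
Solution: 3x²y + 2xy² = C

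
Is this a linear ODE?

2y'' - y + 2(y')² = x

No. Nonlinear ((y')² term)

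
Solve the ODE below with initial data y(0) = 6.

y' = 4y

General solution: y = Ce^(4x)
Applying IC y(0) = 6:
Particular solution: y = 6e^(4x)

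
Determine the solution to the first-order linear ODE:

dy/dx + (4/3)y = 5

Using integrating factor method:

General solution: y = 15/4 + Ce^(-4x/3)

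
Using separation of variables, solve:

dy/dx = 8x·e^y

Separating variables and integrating:
-e^(-y) = 4x² + C

General solution: y = -ln(C - 4x²)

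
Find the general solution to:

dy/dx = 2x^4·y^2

Separating variables and integrating:
-1/y = 2x^5/5 + C

General solution: y^-1 = (-2/5)x^5 + C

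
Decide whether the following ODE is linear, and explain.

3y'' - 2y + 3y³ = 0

Nonlinear (y³ term)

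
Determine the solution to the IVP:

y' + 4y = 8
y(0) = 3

General solution: y = 2 + Ce^(-4x)
Applying y(0) = 3: C = 3 - 2 = 1
Particular solution: y = 2 + e^(-4x)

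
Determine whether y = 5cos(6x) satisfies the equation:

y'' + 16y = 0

Verification:
y'' = -180cos(6x)
y'' + 16y ≠ 0 (frequency mismatch: got 36 instead of 16)

No, it is not a solution.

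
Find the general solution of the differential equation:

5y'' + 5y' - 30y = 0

Characteristic equation: 5r² + 5r - 30 = 0
Divide by 5: r² + r - 6 = 0
Roots: r = 2, -3 (distinct real)
General solution: y = C₁e^(2x) + C₂e^(-3x)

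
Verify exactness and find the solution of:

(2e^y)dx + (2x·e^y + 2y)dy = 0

Verify exactness: ∂M/∂y = ∂N/∂x ✓
Find F(x,y) such that ∂F/∂x = M, ∂F/∂y = N
Solution: 2x·e^y + y² = C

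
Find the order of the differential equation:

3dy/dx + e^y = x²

The order is 1 (highest derivative is of order 1).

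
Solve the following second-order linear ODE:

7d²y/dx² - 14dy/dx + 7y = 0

Characteristic equation: 7r² - 14r + 7 = 0
Divide by 7: r² - 2r + 1 = 0
Factored: (r - 1)² = 0
Repeated root: r = 1
General solution: y = (C₁ + C₂x)e^x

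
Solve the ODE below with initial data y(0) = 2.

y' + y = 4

General solution: y = 4 + Ce^(-x)
Applying y(0) = 2: C = 2 - 4 = -2
Particular solution: y = 4 - 2e^(-x)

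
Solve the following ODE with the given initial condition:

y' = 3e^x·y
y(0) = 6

General solution: y = Ce^(3e^x)
Applying IC y(0) = 6:
Particular solution: y = 6e^(3(e^x - 1))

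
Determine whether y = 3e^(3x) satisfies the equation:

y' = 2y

Verification:
y = 3e^(3x)
y' = 9e^(3x)
But 2y = 6e^(3x)
y' ≠ 2y — the derivative does not match

No, it is not a solution.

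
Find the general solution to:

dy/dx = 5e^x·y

Separating variables and integrating:
ln|y| = 5e^x + C

General solution: y = Ce^(5e^x)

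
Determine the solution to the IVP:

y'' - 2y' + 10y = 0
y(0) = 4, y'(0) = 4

General solution: y = e^x(C₁cos(3x) + C₂sin(3x))
Complex roots r = 1 ± 3i
Applying ICs: C₁ = 4, C₂ = 0
Particular solution: y = e^x(4cos(3x))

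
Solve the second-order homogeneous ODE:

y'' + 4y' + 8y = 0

Characteristic equation: r² + 4r + 8 = 0
Roots: r = -2 ± 2i (complex conjugates)
General solution: y = e^(-2x)(C₁cos(2x) + C₂sin(2x))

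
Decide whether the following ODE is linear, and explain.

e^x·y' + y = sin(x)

Linear (y and its derivatives appear to the first power only, no products of y terms)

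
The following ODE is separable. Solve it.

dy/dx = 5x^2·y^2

Separating variables and integrating:
-1/y = 5x^3/3 + C

General solution: y^-1 = (-5/3)x^3 + C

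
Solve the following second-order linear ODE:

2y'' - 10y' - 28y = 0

Characteristic equation: 2r² - 10r - 28 = 0
Divide by 2: r² - 5r - 14 = 0
Roots: r = 7, -2 (distinct real)
General solution: y = C₁e^(7x) + C₂e^(-2x)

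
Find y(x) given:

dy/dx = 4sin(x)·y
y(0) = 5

General solution: y = Ce^(-4cos(x))
Applying IC y(0) = 5:
Particular solution: y = 5e^(4(1-cos(x)))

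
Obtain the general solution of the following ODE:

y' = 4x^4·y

Separating variables and integrating:
ln|y| = 4x^5/5 + C

General solution: y = Ce^(4x^5/5)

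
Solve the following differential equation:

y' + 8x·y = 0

Using integrating factor method:

General solution: y = Ce^(-4x^2)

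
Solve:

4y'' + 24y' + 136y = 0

Characteristic equation: 4r² + 24r + 136 = 0
Divide by 4: r² + 6r + 34 = 0
Roots: r = -3 ± 5i (complex conjugates)
General solution: y = e^(-3x)(C₁cos(5x) + C₂sin(5x))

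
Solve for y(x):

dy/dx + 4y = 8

Using integrating factor method:

General solution: y = 2 + Ce^(-4x)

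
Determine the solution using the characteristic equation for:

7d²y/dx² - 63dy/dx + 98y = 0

Characteristic equation: 7r² - 63r + 98 = 0
Divide by 7: r² - 9r + 14 = 0
Roots: r = 2, 7 (distinct real)
General solution: y = C₁e^(2x) + C₂e^(7x)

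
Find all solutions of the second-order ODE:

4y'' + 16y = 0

Characteristic equation: 4r² + 16 = 0
Divide by 4: r² + 4 = 0
Roots: r = ±2i (complex conjugates)
General solution: y = C₁cos(2x) + C₂sin(2x)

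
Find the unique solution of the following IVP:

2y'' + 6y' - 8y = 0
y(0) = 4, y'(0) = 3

General solution: y = C₁e^x + C₂e^(-4x)
Applying ICs: C₁ = 19/5, C₂ = 1/5
Particular solution: y = (19/5)e^x + (1/5)e^(-4x)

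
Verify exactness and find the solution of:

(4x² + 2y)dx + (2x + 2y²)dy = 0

Verify exactness: ∂M/∂y = ∂N/∂x ✓
Find F(x,y) such that ∂F/∂x = M, ∂F/∂y = N
Solution: 4x³/3 + 2xy + 2y³/3 = C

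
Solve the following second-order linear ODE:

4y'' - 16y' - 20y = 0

Characteristic equation: 4r² - 16r - 20 = 0
Divide by 4: r² - 4r - 5 = 0
Roots: r = 5, -1 (distinct real)
General solution: y = C₁e^(5x) + C₂e^(-x)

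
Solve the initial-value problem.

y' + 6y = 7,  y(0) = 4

General solution: y = 7/6 + Ce^(-6x)
Applying y(0) = 4: C = 4 - 7/6 = 17/6
Particular solution: y = 7/6 + (17/6)e^(-6x)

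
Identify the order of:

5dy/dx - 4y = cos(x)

The order is 1 (highest derivative is of order 1).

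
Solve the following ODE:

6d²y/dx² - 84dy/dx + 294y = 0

Characteristic equation: 6r² - 84r + 294 = 0
Divide by 6: r² - 14r + 49 = 0
Factored: (r - 7)² = 0
Repeated root: r = 7
General solution: y = (C₁ + C₂x)e^(7x)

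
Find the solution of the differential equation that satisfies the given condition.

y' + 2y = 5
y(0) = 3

General solution: y = 5/2 + Ce^(-2x)
Applying y(0) = 3: C = 3 - 5/2 = 1/2
Particular solution: y = 5/2 + (1/2)e^(-2x)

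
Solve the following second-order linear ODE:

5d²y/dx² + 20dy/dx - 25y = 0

Characteristic equation: 5r² + 20r - 25 = 0
Divide by 5: r² + 4r - 5 = 0
Roots: r = 1, -5 (distinct real)
General solution: y = C₁e^x + C₂e^(-5x)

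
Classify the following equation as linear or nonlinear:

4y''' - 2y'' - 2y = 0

Linear (y and its derivatives appear to the first power only, no products of y terms)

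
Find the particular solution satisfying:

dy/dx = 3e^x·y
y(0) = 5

General solution: y = Ce^(3e^x)
Applying IC y(0) = 5:
Particular solution: y = 5e^(3(e^x - 1))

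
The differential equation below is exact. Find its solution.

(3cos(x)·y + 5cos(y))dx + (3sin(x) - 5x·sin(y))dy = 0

Verify exactness: ∂M/∂y = ∂N/∂x ✓
Find F(x,y) such that ∂F/∂x = M, ∂F/∂y = N
Solution: 3sin(x)·y + 5x·cos(y) = C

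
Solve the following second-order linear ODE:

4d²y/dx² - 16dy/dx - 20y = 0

Characteristic equation: 4r² - 16r - 20 = 0
Divide by 4: r² - 4r - 5 = 0
Roots: r = 5, -1 (distinct real)
General solution: y = C₁e^(5x) + C₂e^(-x)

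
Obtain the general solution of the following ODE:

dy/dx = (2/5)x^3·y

Separating variables and integrating:
ln|y| = x^4/10 + C

General solution: y = Ce^(x^4/10)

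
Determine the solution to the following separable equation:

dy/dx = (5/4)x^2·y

Separating variables and integrating:
ln|y| = 5x^3/12 + C

General solution: y = Ce^(5x^3/12)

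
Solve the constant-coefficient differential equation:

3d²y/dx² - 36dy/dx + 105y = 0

Characteristic equation: 3r² - 36r + 105 = 0
Divide by 3: r² - 12r + 35 = 0
Roots: r = 5, 7 (distinct real)
General solution: y = C₁e^(5x) + C₂e^(7x)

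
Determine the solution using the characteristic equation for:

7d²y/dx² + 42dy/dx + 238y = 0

Characteristic equation: 7r² + 42r + 238 = 0
Divide by 7: r² + 6r + 34 = 0
Roots: r = -3 ± 5i (complex conjugates)
General solution: y = e^(-3x)(C₁cos(5x) + C₂sin(5x))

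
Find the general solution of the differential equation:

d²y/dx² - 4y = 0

Characteristic equation: r² - 4 = 0
Roots: r = 2, -2 (distinct real)
General solution: y = C₁e^(2x) + C₂e^(-2x)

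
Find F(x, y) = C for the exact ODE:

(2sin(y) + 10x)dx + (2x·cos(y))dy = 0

Verify exactness: ∂M/∂y = ∂N/∂x ✓
Find F(x,y) such that ∂F/∂x = M, ∂F/∂y = N
Solution: 2x·sin(y) + 5x² = C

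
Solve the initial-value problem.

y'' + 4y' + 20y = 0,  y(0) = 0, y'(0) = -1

General solution: y = e^(-2x)(C₁cos(4x) + C₂sin(4x))
Complex roots r = -2 ± 4i
Applying ICs: C₁ = 0, C₂ = -1/4
Particular solution: y = e^(-2x)(-(1/4)sin(4x))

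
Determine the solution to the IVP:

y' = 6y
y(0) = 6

General solution: y = Ce^(6x)
Applying IC y(0) = 6:
Particular solution: y = 6e^(6x)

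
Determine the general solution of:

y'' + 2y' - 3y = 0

Characteristic equation: r² + 2r - 3 = 0
Roots: r = 1, -3 (distinct real)
General solution: y = C₁e^x + C₂e^(-3x)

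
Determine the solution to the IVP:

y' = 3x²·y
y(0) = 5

General solution: y = Ce^(x³)
Applying IC y(0) = 5:
Particular solution: y = 5e^(x³)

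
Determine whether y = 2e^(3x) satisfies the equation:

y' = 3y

Verification:
y = 2e^(3x)
y' = 6e^(3x)
3y = 6e^(3x)
y' = 3y ✓

Yes, it is a solution.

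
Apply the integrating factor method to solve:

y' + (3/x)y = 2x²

Using integrating factor method:

General solution: y = (1/3)x^3 + Cx^(-3)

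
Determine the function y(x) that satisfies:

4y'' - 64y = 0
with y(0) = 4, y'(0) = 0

General solution: y = C₁e^(4x) + C₂e^(-4x)
Applying ICs: C₁ = 2, C₂ = 2
Particular solution: y = 2e^(4x) + 2e^(-4x)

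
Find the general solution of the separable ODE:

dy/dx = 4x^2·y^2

Separating variables and integrating:
-1/y = 4x^3/3 + C

General solution: y^-1 = (-4/3)x^3 + C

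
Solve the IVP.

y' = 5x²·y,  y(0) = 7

General solution: y = Ce^(5x³/3)
Applying IC y(0) = 7:
Particular solution: y = 7e^(5x³/3)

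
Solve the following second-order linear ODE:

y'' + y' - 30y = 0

Characteristic equation: r² + r - 30 = 0
Roots: r = 5, -6 (distinct real)
General solution: y = C₁e^(5x) + C₂e^(-6x)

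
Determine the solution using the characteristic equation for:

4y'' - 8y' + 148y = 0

Characteristic equation: 4r² - 8r + 148 = 0
Divide by 4: r² - 2r + 37 = 0
Roots: r = 1 ± 6i (complex conjugates)
General solution: y = e^x(C₁cos(6x) + C₂sin(6x))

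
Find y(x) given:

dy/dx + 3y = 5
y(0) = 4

General solution: y = 5/3 + Ce^(-3x)
Applying y(0) = 4: C = 4 - 5/3 = 7/3
Particular solution: y = 5/3 + (7/3)e^(-3x)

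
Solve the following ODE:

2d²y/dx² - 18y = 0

Characteristic equation: 2r² - 18 = 0
Divide by 2: r² - 9 = 0
Roots: r = 3, -3 (distinct real)
General solution: y = C₁e^(3x) + C₂e^(-3x)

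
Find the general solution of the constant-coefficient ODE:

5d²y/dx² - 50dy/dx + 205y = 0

Characteristic equation: 5r² - 50r + 205 = 0
Divide by 5: r² - 10r + 41 = 0
Roots: r = 5 ± 4i (complex conjugates)
General solution: y = e^(5x)(C₁cos(4x) + C₂sin(4x))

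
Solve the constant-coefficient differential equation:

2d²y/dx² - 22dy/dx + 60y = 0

Characteristic equation: 2r² - 22r + 60 = 0
Divide by 2: r² - 11r + 30 = 0
Roots: r = 6, 5 (distinct real)
General solution: y = C₁e^(6x) + C₂e^(5x)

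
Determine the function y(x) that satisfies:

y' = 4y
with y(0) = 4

General solution: y = Ce^(4x)
Applying IC y(0) = 4:
Particular solution: y = 4e^(4x)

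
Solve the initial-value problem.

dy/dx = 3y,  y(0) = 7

General solution: y = Ce^(3x)
Applying IC y(0) = 7:
Particular solution: y = 7e^(3x)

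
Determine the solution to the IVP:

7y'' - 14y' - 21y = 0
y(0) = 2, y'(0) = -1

General solution: y = C₁e^(3x) + C₂e^(-x)
Applying ICs: C₁ = 1/4, C₂ = 7/4
Particular solution: y = (1/4)e^(3x) + (7/4)e^(-x)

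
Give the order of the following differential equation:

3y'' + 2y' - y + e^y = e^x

The order is 2 (highest derivative is of order 2).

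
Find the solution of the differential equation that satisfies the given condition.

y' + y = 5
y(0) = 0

General solution: y = 5 + Ce^(-x)
Applying y(0) = 0: C = 0 - 5 = -5
Particular solution: y = 5 - 5e^(-x)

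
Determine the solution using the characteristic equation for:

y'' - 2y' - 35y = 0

Characteristic equation: r² - 2r - 35 = 0
Roots: r = 7, -5 (distinct real)
General solution: y = C₁e^(7x) + C₂e^(-5x)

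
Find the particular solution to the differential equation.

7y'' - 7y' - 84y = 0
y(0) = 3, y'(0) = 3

General solution: y = C₁e^(4x) + C₂e^(-3x)
Applying ICs: C₁ = 12/7, C₂ = 9/7
Particular solution: y = (12/7)e^(4x) + (9/7)e^(-3x)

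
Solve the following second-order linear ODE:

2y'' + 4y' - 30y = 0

Characteristic equation: 2r² + 4r - 30 = 0
Divide by 2: r² + 2r - 15 = 0
Roots: r = 3, -5 (distinct real)
General solution: y = C₁e^(3x) + C₂e^(-5x)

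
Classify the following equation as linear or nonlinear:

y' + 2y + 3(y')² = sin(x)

Nonlinear ((y')² term)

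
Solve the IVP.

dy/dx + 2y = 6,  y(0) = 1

General solution: y = 3 + Ce^(-2x)
Applying y(0) = 1: C = 1 - 3 = -2
Particular solution: y = 3 - 2e^(-2x)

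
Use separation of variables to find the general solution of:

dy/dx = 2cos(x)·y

Separating variables and integrating:
ln|y| = 2sin(x) + C

General solution: y = Ce^(2sin(x))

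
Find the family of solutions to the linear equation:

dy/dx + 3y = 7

Using integrating factor method:

General solution: y = 7/3 + Ce^(-3x)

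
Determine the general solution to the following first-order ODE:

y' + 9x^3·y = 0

Using integrating factor method:

General solution: y = Ce^(-9x^4/4)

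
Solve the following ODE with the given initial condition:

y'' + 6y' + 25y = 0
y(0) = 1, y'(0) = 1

General solution: y = e^(-3x)(C₁cos(4x) + C₂sin(4x))
Complex roots r = -3 ± 4i
Applying ICs: C₁ = 1, C₂ = 1
Particular solution: y = e^(-3x)(cos(4x) + sin(4x))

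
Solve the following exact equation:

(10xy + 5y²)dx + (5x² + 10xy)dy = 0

Verify exactness: ∂M/∂y = ∂N/∂x ✓
Find F(x,y) such that ∂F/∂x = M, ∂F/∂y = N
Solution: 5x²y + 5xy² = C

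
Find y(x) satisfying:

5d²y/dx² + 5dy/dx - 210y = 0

Characteristic equation: 5r² + 5r - 210 = 0
Divide by 5: r² + r - 42 = 0
Roots: r = 6, -7 (distinct real)
General solution: y = C₁e^(6x) + C₂e^(-7x)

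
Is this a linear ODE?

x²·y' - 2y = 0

Yes. Linear (y and its derivatives appear to the first power only, no products of y terms)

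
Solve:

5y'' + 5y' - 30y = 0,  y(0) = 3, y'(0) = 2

General solution: y = C₁e^(2x) + C₂e^(-3x)
Applying ICs: C₁ = 11/5, C₂ = 4/5
Particular solution: y = (11/5)e^(2x) + (4/5)e^(-3x)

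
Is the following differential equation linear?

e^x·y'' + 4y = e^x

Yes. Linear (y and its derivatives appear to the first power only, no products of y terms)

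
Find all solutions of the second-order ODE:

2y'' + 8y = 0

Characteristic equation: 2r² + 8 = 0
Divide by 2: r² + 4 = 0
Roots: r = ±2i (complex conjugates)
General solution: y = C₁cos(2x) + C₂sin(2x)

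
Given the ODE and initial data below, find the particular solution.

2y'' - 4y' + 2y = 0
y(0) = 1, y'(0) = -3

General solution: y = (C₁ + C₂x)e^x
Repeated root r = 1
Applying ICs: C₁ = 1, C₂ = -4
Particular solution: y = (1 - 4x)e^x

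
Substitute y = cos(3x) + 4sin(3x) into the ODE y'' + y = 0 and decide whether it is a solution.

Verification:
y'' = -9cos(3x) - 36sin(3x)
y'' + y ≠ 0 (frequency mismatch: got 9 instead of 1)

No, it is not a solution.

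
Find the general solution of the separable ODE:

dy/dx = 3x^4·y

Separating variables and integrating:
ln|y| = 3x^5/5 + C

General solution: y = Ce^(3x^5/5)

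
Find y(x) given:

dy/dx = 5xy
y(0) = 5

General solution: y = Ce^(5x²/2)
Applying IC y(0) = 5:
Particular solution: y = 5e^(5x²/2)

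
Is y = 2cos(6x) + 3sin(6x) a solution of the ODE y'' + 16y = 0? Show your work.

Verification:
y'' = -72cos(6x) - 108sin(6x)
y'' + 16y ≠ 0 (frequency mismatch: got 36 instead of 16)

No, it is not a solution.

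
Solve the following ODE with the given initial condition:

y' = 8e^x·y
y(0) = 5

General solution: y = Ce^(8e^x)
Applying IC y(0) = 5:
Particular solution: y = 5e^(8(e^x - 1))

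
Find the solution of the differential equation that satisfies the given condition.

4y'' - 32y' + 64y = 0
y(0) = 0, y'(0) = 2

General solution: y = (C₁ + C₂x)e^(4x)
Repeated root r = 4
Applying ICs: C₁ = 0, C₂ = 2
Particular solution: y = 2xe^(4x)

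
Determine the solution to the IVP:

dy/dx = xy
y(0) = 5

General solution: y = Ce^(x²/2)
Applying IC y(0) = 5:
Particular solution: y = 5e^(x²/2)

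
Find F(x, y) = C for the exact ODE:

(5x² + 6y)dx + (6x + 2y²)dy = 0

Verify exactness: ∂M/∂y = ∂N/∂x ✓
Find F(x,y) such that ∂F/∂x = M, ∂F/∂y = N
Solution: 5x³/3 + 6xy + 2y³/3 = C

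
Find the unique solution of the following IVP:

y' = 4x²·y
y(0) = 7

General solution: y = Ce^(4x³/3)
Applying IC y(0) = 7:
Particular solution: y = 7e^(4x³/3)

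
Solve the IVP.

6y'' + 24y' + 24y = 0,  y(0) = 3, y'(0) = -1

General solution: y = (C₁ + C₂x)e^(-2x)
Repeated root r = -2
Applying ICs: C₁ = 3, C₂ = 5
Particular solution: y = (3 + 5x)e^(-2x)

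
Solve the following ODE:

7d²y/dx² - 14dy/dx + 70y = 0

Characteristic equation: 7r² - 14r + 70 = 0
Divide by 7: r² - 2r + 10 = 0
Roots: r = 1 ± 3i (complex conjugates)
General solution: y = e^x(C₁cos(3x) + C₂sin(3x))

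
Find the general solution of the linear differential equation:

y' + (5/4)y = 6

Using integrating factor method:

General solution: y = 24/5 + Ce^(-5x/4)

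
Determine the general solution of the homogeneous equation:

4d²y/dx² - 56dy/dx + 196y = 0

Characteristic equation: 4r² - 56r + 196 = 0
Divide by 4: r² - 14r + 49 = 0
Factored: (r - 7)² = 0
Repeated root: r = 7
General solution: y = (C₁ + C₂x)e^(7x)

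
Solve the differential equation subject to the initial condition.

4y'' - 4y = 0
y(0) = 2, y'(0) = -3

General solution: y = C₁e^x + C₂e^(-x)
Applying ICs: C₁ = -1/2, C₂ = 5/2
Particular solution: y = -(1/2)e^x + (5/2)e^(-x)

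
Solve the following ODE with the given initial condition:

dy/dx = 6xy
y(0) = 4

General solution: y = Ce^(3x²)
Applying IC y(0) = 4:
Particular solution: y = 4e^(3x²)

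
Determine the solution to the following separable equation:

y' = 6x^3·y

Separating variables and integrating:
ln|y| = 3x^4/2 + C

General solution: y = Ce^(3x^4/2)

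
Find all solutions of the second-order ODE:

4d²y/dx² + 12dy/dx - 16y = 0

Characteristic equation: 4r² + 12r - 16 = 0
Divide by 4: r² + 3r - 4 = 0
Roots: r = 1, -4 (distinct real)
General solution: y = C₁e^x + C₂e^(-4x)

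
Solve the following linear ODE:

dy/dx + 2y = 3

Using integrating factor method:

General solution: y = 3/2 + Ce^(-2x)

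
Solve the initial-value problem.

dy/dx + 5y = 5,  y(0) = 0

General solution: y = 1 + Ce^(-5x)
Applying y(0) = 0: C = 0 - 1 = -1
Particular solution: y = 1 - e^(-5x)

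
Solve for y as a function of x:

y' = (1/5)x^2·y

Separating variables and integrating:
ln|y| = x^3/15 + C

General solution: y = Ce^(x^3/15)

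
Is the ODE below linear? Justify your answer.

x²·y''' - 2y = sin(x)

Yes. Linear (y and its derivatives appear to the first power only, no products of y terms)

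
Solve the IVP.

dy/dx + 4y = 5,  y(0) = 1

General solution: y = 5/4 + Ce^(-4x)
Applying y(0) = 1: C = 1 - 5/4 = -1/4
Particular solution: y = 5/4 - (1/4)e^(-4x)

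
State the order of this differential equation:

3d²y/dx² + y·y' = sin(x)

The order is 2 (highest derivative is of order 2).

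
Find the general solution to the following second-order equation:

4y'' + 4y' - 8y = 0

Characteristic equation: 4r² + 4r - 8 = 0
Divide by 4: r² + r - 2 = 0
Roots: r = 1, -2 (distinct real)
General solution: y = C₁e^x + C₂e^(-2x)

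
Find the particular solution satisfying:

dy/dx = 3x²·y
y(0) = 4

General solution: y = Ce^(x³)
Applying IC y(0) = 4:
Particular solution: y = 4e^(x³)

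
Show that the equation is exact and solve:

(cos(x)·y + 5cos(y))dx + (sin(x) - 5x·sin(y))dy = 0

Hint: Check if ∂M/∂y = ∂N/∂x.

Verify exactness: ∂M/∂y = ∂N/∂x ✓
Find F(x,y) such that ∂F/∂x = M, ∂F/∂y = N
Solution: sin(x)·y + 5x·cos(y) = C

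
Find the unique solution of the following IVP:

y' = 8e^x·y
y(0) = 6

General solution: y = Ce^(8e^x)
Applying IC y(0) = 6:
Particular solution: y = 6e^(8(e^x - 1))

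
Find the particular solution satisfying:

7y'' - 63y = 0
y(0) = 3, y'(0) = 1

General solution: y = C₁e^(3x) + C₂e^(-3x)
Applying ICs: C₁ = 5/3, C₂ = 4/3
Particular solution: y = (5/3)e^(3x) + (4/3)e^(-3x)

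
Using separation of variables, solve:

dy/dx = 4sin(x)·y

Separating variables and integrating:
ln|y| = -4cos(x) + C

General solution: y = Ce^(-4cos(x))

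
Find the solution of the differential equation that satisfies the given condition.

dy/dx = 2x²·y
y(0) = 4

General solution: y = Ce^(2x³/3)
Applying IC y(0) = 4:
Particular solution: y = 4e^(2x³/3)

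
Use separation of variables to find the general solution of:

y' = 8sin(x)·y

Separating variables and integrating:
ln|y| = -8cos(x) + C

General solution: y = Ce^(-8cos(x))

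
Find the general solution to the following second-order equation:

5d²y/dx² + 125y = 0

Characteristic equation: 5r² + 125 = 0
Divide by 5: r² + 25 = 0
Roots: r = ±5i (complex conjugates)
General solution: y = C₁cos(5x) + C₂sin(5x)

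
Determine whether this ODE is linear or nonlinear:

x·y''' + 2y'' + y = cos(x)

Linear (y and its derivatives appear to the first power only, no products of y terms)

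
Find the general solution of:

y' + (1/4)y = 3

Using integrating factor method:

General solution: y = 12 + Ce^(-x/4)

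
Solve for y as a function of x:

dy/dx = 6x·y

Separating variables and integrating:
ln|y| = 3x^2 + C

General solution: y = Ce^(3x^2)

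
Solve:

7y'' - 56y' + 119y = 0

Characteristic equation: 7r² - 56r + 119 = 0
Divide by 7: r² - 8r + 17 = 0
Roots: r = 4 ± i (complex conjugates)
General solution: y = e^(4x)(C₁cos(x) + C₂sin(x))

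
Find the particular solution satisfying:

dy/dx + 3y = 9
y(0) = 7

General solution: y = 3 + Ce^(-3x)
Applying y(0) = 7: C = 7 - 3 = 4
Particular solution: y = 3 + 4e^(-3x)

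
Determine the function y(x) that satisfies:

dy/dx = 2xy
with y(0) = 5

General solution: y = Ce^(x²)
Applying IC y(0) = 5:
Particular solution: y = 5e^(x²)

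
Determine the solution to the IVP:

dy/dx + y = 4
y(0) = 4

General solution: y = 4 + Ce^(-x)
Applying y(0) = 4: C = 4 - 4 = 0
Particular solution: y = 4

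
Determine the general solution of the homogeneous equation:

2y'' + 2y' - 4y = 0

Characteristic equation: 2r² + 2r - 4 = 0
Divide by 2: r² + r - 2 = 0
Roots: r = 1, -2 (distinct real)
General solution: y = C₁e^x + C₂e^(-2x)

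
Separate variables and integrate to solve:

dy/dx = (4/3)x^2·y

Separating variables and integrating:
ln|y| = 4x^3/9 + C

General solution: y = Ce^(4x^3/9)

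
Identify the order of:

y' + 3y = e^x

The order is 1 (highest derivative is of order 1).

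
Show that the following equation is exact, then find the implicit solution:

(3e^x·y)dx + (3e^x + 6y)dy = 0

Verify exactness: ∂M/∂y = ∂N/∂x ✓
Find F(x,y) such that ∂F/∂x = M, ∂F/∂y = N
Solution: 3e^x·y + 3y² = C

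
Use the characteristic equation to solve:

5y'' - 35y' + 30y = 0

Characteristic equation: 5r² - 35r + 30 = 0
Divide by 5: r² - 7r + 6 = 0
Roots: r = 6, 1 (distinct real)
General solution: y = C₁e^(6x) + C₂e^x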